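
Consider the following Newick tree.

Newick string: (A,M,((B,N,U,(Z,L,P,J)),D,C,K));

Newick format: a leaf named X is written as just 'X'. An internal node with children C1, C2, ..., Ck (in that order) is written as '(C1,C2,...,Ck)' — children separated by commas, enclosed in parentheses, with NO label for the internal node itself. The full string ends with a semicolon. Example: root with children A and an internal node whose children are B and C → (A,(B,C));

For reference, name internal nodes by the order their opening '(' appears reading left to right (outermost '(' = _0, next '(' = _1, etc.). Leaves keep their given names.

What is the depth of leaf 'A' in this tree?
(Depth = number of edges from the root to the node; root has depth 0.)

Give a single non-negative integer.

Newick: (A,M,((B,N,U,(Z,L,P,J)),D,C,K));
Naming internals by '(' encounter order: outermost '(' = _0, next = _1, ...
Query node: A
Path from root: _0 -> A
Depth of A: 1 (number of edges from root)

Answer: 1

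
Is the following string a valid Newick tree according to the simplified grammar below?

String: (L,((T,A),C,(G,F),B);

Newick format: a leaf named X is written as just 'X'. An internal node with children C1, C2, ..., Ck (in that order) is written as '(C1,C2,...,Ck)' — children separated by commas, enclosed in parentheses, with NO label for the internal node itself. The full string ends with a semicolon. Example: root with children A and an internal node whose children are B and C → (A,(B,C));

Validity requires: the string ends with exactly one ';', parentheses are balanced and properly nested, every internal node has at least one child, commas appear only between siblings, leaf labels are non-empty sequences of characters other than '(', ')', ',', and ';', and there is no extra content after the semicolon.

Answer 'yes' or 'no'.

Answer: no

Derivation:
Input: (L,((T,A),C,(G,F),B);
Paren balance: 4 '(' vs 3 ')' MISMATCH
Ends with single ';': True
Full parse: FAILS (expected , or ) at pos 20)
Valid: False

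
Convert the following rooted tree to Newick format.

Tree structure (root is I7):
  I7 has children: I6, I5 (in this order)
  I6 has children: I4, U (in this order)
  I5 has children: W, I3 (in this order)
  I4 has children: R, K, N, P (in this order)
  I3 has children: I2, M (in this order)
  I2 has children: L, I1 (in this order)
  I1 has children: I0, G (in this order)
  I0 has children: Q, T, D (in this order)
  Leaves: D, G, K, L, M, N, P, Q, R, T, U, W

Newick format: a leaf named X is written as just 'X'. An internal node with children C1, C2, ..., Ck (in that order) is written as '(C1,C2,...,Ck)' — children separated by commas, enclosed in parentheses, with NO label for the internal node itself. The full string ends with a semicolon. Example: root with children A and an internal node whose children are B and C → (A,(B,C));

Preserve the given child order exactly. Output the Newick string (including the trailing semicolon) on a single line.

Answer: (((R,K,N,P),U),(W,((L,((Q,T,D),G)),M)));

Derivation:
internal I7 with children ['I6', 'I5']
  internal I6 with children ['I4', 'U']
    internal I4 with children ['R', 'K', 'N', 'P']
      leaf 'R' → 'R'
      leaf 'K' → 'K'
      leaf 'N' → 'N'
      leaf 'P' → 'P'
    → '(R,K,N,P)'
    leaf 'U' → 'U'
  → '((R,K,N,P),U)'
  internal I5 with children ['W', 'I3']
    leaf 'W' → 'W'
    internal I3 with children ['I2', 'M']
      internal I2 with children ['L', 'I1']
        leaf 'L' → 'L'
        internal I1 with children ['I0', 'G']
          internal I0 with children ['Q', 'T', 'D']
            leaf 'Q' → 'Q'
            leaf 'T' → 'T'
            leaf 'D' → 'D'
          → '(Q,T,D)'
          leaf 'G' → 'G'
        → '((Q,T,D),G)'
      → '(L,((Q,T,D),G))'
      leaf 'M' → 'M'
    → '((L,((Q,T,D),G)),M)'
  → '(W,((L,((Q,T,D),G)),M))'
→ '(((R,K,N,P),U),(W,((L,((Q,T,D),G)),M)))'
Final: (((R,K,N,P),U),(W,((L,((Q,T,D),G)),M)));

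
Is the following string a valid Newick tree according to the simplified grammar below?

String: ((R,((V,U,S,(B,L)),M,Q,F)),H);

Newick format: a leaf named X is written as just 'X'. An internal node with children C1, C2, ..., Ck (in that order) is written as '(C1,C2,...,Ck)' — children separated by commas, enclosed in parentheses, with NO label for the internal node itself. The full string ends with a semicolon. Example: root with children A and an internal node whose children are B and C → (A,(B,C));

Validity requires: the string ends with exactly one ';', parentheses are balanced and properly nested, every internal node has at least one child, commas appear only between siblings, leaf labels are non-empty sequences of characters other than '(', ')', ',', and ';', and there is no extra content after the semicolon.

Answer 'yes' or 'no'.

Answer: yes

Derivation:
Input: ((R,((V,U,S,(B,L)),M,Q,F)),H);
Paren balance: 5 '(' vs 5 ')' OK
Ends with single ';': True
Full parse: OK
Valid: True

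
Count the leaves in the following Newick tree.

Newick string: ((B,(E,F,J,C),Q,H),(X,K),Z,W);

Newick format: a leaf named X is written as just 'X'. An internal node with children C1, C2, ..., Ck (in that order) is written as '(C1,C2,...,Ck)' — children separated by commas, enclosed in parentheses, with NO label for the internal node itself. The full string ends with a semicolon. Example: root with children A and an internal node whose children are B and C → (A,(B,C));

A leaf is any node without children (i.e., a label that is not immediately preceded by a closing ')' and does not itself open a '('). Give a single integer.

Newick: ((B,(E,F,J,C),Q,H),(X,K),Z,W);
Scan left-to-right; a leaf is any maximal label run not followed by '(':
  pos 2: leaf 'B' → count = 1
  pos 5: leaf 'E' → count = 2
  pos 7: leaf 'F' → count = 3
  pos 9: leaf 'J' → count = 4
  pos 11: leaf 'C' → count = 5
  pos 14: leaf 'Q' → count = 6
  pos 16: leaf 'H' → count = 7
  pos 20: leaf 'X' → count = 8
  pos 22: leaf 'K' → count = 9
  pos 25: leaf 'Z' → count = 10
  pos 27: leaf 'W' → count = 11
Total leaves: 11

Answer: 11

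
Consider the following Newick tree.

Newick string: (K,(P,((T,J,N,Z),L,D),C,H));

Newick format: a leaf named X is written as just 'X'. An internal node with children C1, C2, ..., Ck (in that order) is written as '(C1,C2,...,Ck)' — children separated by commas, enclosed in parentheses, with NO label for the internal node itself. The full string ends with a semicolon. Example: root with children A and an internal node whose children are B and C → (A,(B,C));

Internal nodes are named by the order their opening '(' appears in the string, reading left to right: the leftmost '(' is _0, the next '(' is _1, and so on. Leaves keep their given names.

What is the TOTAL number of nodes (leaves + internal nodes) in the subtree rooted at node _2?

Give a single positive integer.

Newick: (K,(P,((T,J,N,Z),L,D),C,H));
Locate _2: it is the '(' at position 6 (the 3rd '(' reading left to right).
Query: subtree rooted at _2
_2: subtree_size = 1 + 7
  _3: subtree_size = 1 + 4
    T: subtree_size = 1 + 0
    J: subtree_size = 1 + 0
    N: subtree_size = 1 + 0
    Z: subtree_size = 1 + 0
  L: subtree_size = 1 + 0
  D: subtree_size = 1 + 0
Total subtree size of _2: 8

Answer: 8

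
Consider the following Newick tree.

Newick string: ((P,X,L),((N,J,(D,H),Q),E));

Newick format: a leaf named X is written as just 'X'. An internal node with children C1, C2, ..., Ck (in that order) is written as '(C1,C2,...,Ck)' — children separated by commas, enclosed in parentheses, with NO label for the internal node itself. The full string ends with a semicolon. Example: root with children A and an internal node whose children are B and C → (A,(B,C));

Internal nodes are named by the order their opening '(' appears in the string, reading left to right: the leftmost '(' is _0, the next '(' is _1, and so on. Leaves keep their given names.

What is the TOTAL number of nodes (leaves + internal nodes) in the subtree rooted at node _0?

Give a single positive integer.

Answer: 14

Derivation:
Newick: ((P,X,L),((N,J,(D,H),Q),E));
Locate _0: it is the '(' at position 0 (the 1st '(' reading left to right).
Query: subtree rooted at _0
_0: subtree_size = 1 + 13
  _1: subtree_size = 1 + 3
    P: subtree_size = 1 + 0
    X: subtree_size = 1 + 0
    L: subtree_size = 1 + 0
  _2: subtree_size = 1 + 8
    _3: subtree_size = 1 + 6
      N: subtree_size = 1 + 0
      J: subtree_size = 1 + 0
      _4: subtree_size = 1 + 2
        D: subtree_size = 1 + 0
        H: subtree_size = 1 + 0
      Q: subtree_size = 1 + 0
    E: subtree_size = 1 + 0
Total subtree size of _0: 14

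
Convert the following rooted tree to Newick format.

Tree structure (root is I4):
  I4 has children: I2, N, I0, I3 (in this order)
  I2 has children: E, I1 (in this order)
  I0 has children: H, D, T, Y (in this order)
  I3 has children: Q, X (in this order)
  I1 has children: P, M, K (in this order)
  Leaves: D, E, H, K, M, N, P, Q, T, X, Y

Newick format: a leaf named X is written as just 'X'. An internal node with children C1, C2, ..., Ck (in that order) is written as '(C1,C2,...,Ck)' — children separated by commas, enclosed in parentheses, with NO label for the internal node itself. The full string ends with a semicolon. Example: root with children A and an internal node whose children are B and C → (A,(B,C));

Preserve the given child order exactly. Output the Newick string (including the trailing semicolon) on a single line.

Answer: ((E,(P,M,K)),N,(H,D,T,Y),(Q,X));

Derivation:
internal I4 with children ['I2', 'N', 'I0', 'I3']
  internal I2 with children ['E', 'I1']
    leaf 'E' → 'E'
    internal I1 with children ['P', 'M', 'K']
      leaf 'P' → 'P'
      leaf 'M' → 'M'
      leaf 'K' → 'K'
    → '(P,M,K)'
  → '(E,(P,M,K))'
  leaf 'N' → 'N'
  internal I0 with children ['H', 'D', 'T', 'Y']
    leaf 'H' → 'H'
    leaf 'D' → 'D'
    leaf 'T' → 'T'
    leaf 'Y' → 'Y'
  → '(H,D,T,Y)'
  internal I3 with children ['Q', 'X']
    leaf 'Q' → 'Q'
    leaf 'X' → 'X'
  → '(Q,X)'
→ '((E,(P,M,K)),N,(H,D,T,Y),(Q,X))'
Final: ((E,(P,M,K)),N,(H,D,T,Y),(Q,X));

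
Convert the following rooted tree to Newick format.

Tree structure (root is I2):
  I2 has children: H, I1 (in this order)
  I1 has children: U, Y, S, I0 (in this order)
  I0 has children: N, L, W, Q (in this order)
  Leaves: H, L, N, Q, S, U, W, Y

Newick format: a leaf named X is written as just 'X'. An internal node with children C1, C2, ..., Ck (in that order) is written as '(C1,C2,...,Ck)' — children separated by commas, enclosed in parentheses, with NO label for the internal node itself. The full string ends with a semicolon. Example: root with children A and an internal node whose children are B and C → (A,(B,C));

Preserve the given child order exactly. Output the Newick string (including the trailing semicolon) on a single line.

internal I2 with children ['H', 'I1']
  leaf 'H' → 'H'
  internal I1 with children ['U', 'Y', 'S', 'I0']
    leaf 'U' → 'U'
    leaf 'Y' → 'Y'
    leaf 'S' → 'S'
    internal I0 with children ['N', 'L', 'W', 'Q']
      leaf 'N' → 'N'
      leaf 'L' → 'L'
      leaf 'W' → 'W'
      leaf 'Q' → 'Q'
    → '(N,L,W,Q)'
  → '(U,Y,S,(N,L,W,Q))'
→ '(H,(U,Y,S,(N,L,W,Q)))'
Final: (H,(U,Y,S,(N,L,W,Q)));

Answer: (H,(U,Y,S,(N,L,W,Q)));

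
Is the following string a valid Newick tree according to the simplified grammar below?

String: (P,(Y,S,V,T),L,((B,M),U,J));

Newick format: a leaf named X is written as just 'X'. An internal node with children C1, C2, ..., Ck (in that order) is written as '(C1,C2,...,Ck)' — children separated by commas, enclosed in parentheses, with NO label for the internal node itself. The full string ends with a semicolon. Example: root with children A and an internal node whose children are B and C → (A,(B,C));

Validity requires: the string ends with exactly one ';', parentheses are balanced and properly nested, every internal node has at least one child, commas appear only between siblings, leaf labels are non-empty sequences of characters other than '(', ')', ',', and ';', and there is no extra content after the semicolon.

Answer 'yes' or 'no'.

Answer: yes

Derivation:
Input: (P,(Y,S,V,T),L,((B,M),U,J));
Paren balance: 4 '(' vs 4 ')' OK
Ends with single ';': True
Full parse: OK
Valid: True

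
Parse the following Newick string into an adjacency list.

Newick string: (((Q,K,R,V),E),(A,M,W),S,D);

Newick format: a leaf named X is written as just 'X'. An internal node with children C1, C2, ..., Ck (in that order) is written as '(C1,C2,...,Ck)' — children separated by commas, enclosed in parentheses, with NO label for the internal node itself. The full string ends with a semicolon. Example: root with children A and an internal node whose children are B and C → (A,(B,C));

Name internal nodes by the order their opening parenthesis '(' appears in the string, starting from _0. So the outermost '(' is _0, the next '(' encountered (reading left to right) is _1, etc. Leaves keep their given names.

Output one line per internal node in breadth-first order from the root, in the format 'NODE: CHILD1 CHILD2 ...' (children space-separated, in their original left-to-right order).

Input: (((Q,K,R,V),E),(A,M,W),S,D);
Scanning left-to-right, naming '(' by encounter order:
  pos 0: '(' -> open internal node _0 (depth 1)
  pos 1: '(' -> open internal node _1 (depth 2)
  pos 2: '(' -> open internal node _2 (depth 3)
  pos 10: ')' -> close internal node _2 (now at depth 2)
  pos 13: ')' -> close internal node _1 (now at depth 1)
  pos 15: '(' -> open internal node _3 (depth 2)
  pos 21: ')' -> close internal node _3 (now at depth 1)
  pos 26: ')' -> close internal node _0 (now at depth 0)
Total internal nodes: 4
BFS adjacency from root:
  _0: _1 _3 S D
  _1: _2 E
  _3: A M W
  _2: Q K R V

Answer: _0: _1 _3 S D
_1: _2 E
_3: A M W
_2: Q K R V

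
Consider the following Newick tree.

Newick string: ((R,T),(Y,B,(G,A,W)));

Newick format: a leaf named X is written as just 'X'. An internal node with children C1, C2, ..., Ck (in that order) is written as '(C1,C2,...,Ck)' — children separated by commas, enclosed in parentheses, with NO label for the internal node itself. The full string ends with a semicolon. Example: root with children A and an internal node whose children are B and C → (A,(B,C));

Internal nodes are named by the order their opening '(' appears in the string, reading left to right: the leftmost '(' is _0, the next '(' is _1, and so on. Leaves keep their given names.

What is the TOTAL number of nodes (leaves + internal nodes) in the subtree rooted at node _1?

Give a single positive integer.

Newick: ((R,T),(Y,B,(G,A,W)));
Locate _1: it is the '(' at position 1 (the 2nd '(' reading left to right).
Query: subtree rooted at _1
_1: subtree_size = 1 + 2
  R: subtree_size = 1 + 0
  T: subtree_size = 1 + 0
Total subtree size of _1: 3

Answer: 3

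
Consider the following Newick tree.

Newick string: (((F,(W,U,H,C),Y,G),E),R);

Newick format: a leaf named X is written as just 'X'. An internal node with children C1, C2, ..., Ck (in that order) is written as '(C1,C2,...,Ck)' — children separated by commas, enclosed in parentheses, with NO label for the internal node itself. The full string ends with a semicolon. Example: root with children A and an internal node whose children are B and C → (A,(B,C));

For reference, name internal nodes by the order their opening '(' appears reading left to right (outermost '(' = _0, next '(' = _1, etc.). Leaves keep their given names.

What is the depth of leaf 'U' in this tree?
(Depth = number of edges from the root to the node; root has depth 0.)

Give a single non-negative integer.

Answer: 4

Derivation:
Newick: (((F,(W,U,H,C),Y,G),E),R);
Naming internals by '(' encounter order: outermost '(' = _0, next = _1, ...
Query node: U
Path from root: _0 -> _1 -> _2 -> _3 -> U
Depth of U: 4 (number of edges from root)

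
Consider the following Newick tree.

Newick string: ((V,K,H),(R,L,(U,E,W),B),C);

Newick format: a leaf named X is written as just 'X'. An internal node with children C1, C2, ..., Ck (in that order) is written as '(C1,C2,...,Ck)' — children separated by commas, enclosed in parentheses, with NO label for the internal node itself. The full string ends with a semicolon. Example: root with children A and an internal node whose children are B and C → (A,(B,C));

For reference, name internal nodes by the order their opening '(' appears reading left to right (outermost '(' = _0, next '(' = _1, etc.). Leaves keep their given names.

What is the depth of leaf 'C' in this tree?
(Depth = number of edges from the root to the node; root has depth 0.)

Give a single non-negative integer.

Newick: ((V,K,H),(R,L,(U,E,W),B),C);
Naming internals by '(' encounter order: outermost '(' = _0, next = _1, ...
Query node: C
Path from root: _0 -> C
Depth of C: 1 (number of edges from root)

Answer: 1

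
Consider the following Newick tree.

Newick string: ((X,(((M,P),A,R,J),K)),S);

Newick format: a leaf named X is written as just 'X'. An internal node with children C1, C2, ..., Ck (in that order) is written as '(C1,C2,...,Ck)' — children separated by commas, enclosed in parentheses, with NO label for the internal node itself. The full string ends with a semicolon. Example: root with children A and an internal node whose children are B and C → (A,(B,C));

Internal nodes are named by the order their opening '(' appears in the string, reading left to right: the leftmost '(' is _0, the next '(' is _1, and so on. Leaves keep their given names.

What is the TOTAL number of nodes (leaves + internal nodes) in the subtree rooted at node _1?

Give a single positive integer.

Newick: ((X,(((M,P),A,R,J),K)),S);
Locate _1: it is the '(' at position 1 (the 2nd '(' reading left to right).
Query: subtree rooted at _1
_1: subtree_size = 1 + 10
  X: subtree_size = 1 + 0
  _2: subtree_size = 1 + 8
    _3: subtree_size = 1 + 6
      _4: subtree_size = 1 + 2
        M: subtree_size = 1 + 0
        P: subtree_size = 1 + 0
      A: subtree_size = 1 + 0
      R: subtree_size = 1 + 0
      J: subtree_size = 1 + 0
    K: subtree_size = 1 + 0
Total subtree size of _1: 11

Answer: 11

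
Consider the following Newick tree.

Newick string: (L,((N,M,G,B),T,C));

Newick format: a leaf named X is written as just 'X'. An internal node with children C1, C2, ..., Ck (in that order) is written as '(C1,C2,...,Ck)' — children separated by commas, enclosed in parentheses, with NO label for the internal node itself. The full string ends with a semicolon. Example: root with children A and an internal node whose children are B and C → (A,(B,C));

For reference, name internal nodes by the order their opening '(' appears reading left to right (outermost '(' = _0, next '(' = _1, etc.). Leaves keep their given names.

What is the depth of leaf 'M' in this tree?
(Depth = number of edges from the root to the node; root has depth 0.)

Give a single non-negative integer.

Answer: 3

Derivation:
Newick: (L,((N,M,G,B),T,C));
Naming internals by '(' encounter order: outermost '(' = _0, next = _1, ...
Query node: M
Path from root: _0 -> _1 -> _2 -> M
Depth of M: 3 (number of edges from root)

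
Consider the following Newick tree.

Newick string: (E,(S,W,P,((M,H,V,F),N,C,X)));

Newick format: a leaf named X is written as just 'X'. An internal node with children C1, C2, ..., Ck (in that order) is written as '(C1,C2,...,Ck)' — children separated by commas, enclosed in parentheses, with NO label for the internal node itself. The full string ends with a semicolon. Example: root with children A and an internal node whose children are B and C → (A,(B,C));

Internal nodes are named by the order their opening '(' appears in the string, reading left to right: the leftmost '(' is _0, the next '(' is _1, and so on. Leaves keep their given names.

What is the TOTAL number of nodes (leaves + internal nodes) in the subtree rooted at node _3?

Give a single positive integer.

Newick: (E,(S,W,P,((M,H,V,F),N,C,X)));
Locate _3: it is the '(' at position 11 (the 4th '(' reading left to right).
Query: subtree rooted at _3
_3: subtree_size = 1 + 4
  M: subtree_size = 1 + 0
  H: subtree_size = 1 + 0
  V: subtree_size = 1 + 0
  F: subtree_size = 1 + 0
Total subtree size of _3: 5

Answer: 5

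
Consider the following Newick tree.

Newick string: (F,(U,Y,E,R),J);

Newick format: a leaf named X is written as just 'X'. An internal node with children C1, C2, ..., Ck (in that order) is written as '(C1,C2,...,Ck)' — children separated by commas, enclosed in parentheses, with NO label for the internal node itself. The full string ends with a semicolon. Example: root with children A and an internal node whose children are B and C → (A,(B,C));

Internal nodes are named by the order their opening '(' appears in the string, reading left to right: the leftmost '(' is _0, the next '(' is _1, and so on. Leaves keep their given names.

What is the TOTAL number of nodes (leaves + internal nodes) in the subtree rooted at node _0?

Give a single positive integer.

Newick: (F,(U,Y,E,R),J);
Locate _0: it is the '(' at position 0 (the 1st '(' reading left to right).
Query: subtree rooted at _0
_0: subtree_size = 1 + 7
  F: subtree_size = 1 + 0
  _1: subtree_size = 1 + 4
    U: subtree_size = 1 + 0
    Y: subtree_size = 1 + 0
    E: subtree_size = 1 + 0
    R: subtree_size = 1 + 0
  J: subtree_size = 1 + 0
Total subtree size of _0: 8

Answer: 8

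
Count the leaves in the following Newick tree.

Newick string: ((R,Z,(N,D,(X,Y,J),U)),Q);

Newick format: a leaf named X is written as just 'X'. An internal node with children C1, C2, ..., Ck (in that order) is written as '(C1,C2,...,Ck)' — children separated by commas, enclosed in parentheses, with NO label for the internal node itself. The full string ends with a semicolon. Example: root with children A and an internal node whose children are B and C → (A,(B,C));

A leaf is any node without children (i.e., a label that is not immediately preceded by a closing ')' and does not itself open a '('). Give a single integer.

Answer: 9

Derivation:
Newick: ((R,Z,(N,D,(X,Y,J),U)),Q);
Scan left-to-right; a leaf is any maximal label run not followed by '(':
  pos 2: leaf 'R' → count = 1
  pos 4: leaf 'Z' → count = 2
  pos 7: leaf 'N' → count = 3
  pos 9: leaf 'D' → count = 4
  pos 12: leaf 'X' → count = 5
  pos 14: leaf 'Y' → count = 6
  pos 16: leaf 'J' → count = 7
  pos 19: leaf 'U' → count = 8
  pos 23: leaf 'Q' → count = 9
Total leaves: 9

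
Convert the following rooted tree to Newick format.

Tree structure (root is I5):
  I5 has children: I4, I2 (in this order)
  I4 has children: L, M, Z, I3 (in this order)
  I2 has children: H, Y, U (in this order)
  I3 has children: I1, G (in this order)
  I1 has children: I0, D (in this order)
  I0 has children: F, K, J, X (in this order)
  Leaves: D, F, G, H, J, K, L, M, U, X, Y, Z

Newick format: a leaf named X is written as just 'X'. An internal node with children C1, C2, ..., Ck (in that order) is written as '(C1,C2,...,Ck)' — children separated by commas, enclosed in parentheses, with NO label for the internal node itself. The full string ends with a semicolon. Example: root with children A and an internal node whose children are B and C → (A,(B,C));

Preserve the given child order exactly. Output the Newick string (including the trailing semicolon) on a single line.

internal I5 with children ['I4', 'I2']
  internal I4 with children ['L', 'M', 'Z', 'I3']
    leaf 'L' → 'L'
    leaf 'M' → 'M'
    leaf 'Z' → 'Z'
    internal I3 with children ['I1', 'G']
      internal I1 with children ['I0', 'D']
        internal I0 with children ['F', 'K', 'J', 'X']
          leaf 'F' → 'F'
          leaf 'K' → 'K'
          leaf 'J' → 'J'
          leaf 'X' → 'X'
        → '(F,K,J,X)'
        leaf 'D' → 'D'
      → '((F,K,J,X),D)'
      leaf 'G' → 'G'
    → '(((F,K,J,X),D),G)'
  → '(L,M,Z,(((F,K,J,X),D),G))'
  internal I2 with children ['H', 'Y', 'U']
    leaf 'H' → 'H'
    leaf 'Y' → 'Y'
    leaf 'U' → 'U'
  → '(H,Y,U)'
→ '((L,M,Z,(((F,K,J,X),D),G)),(H,Y,U))'
Final: ((L,M,Z,(((F,K,J,X),D),G)),(H,Y,U));

Answer: ((L,M,Z,(((F,K,J,X),D),G)),(H,Y,U));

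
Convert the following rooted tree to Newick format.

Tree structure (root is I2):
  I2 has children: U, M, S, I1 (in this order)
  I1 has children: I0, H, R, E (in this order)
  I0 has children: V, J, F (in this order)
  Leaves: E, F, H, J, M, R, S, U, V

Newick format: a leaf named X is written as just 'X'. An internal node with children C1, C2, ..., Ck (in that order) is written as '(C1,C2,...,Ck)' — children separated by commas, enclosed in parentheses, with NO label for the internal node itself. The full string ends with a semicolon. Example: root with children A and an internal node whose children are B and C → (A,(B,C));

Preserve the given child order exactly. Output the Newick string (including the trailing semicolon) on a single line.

internal I2 with children ['U', 'M', 'S', 'I1']
  leaf 'U' → 'U'
  leaf 'M' → 'M'
  leaf 'S' → 'S'
  internal I1 with children ['I0', 'H', 'R', 'E']
    internal I0 with children ['V', 'J', 'F']
      leaf 'V' → 'V'
      leaf 'J' → 'J'
      leaf 'F' → 'F'
    → '(V,J,F)'
    leaf 'H' → 'H'
    leaf 'R' → 'R'
    leaf 'E' → 'E'
  → '((V,J,F),H,R,E)'
→ '(U,M,S,((V,J,F),H,R,E))'
Final: (U,M,S,((V,J,F),H,R,E));

Answer: (U,M,S,((V,J,F),H,R,E));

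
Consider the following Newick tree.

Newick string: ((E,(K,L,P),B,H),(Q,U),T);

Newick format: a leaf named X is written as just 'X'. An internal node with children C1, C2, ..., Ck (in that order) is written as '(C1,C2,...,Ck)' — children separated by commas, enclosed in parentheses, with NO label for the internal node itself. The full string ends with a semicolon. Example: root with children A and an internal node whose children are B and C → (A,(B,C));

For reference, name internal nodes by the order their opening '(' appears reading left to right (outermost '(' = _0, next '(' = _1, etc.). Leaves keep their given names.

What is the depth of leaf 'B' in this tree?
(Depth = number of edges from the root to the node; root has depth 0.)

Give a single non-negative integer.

Newick: ((E,(K,L,P),B,H),(Q,U),T);
Naming internals by '(' encounter order: outermost '(' = _0, next = _1, ...
Query node: B
Path from root: _0 -> _1 -> B
Depth of B: 2 (number of edges from root)

Answer: 2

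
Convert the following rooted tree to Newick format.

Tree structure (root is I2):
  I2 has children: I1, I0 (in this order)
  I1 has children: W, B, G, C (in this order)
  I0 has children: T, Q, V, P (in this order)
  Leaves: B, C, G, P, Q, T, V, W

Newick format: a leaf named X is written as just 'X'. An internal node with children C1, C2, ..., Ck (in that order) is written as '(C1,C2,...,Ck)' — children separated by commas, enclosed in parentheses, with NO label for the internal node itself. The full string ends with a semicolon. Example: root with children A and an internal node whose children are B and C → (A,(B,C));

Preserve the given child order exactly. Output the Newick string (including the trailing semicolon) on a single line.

Answer: ((W,B,G,C),(T,Q,V,P));

Derivation:
internal I2 with children ['I1', 'I0']
  internal I1 with children ['W', 'B', 'G', 'C']
    leaf 'W' → 'W'
    leaf 'B' → 'B'
    leaf 'G' → 'G'
    leaf 'C' → 'C'
  → '(W,B,G,C)'
  internal I0 with children ['T', 'Q', 'V', 'P']
    leaf 'T' → 'T'
    leaf 'Q' → 'Q'
    leaf 'V' → 'V'
    leaf 'P' → 'P'
  → '(T,Q,V,P)'
→ '((W,B,G,C),(T,Q,V,P))'
Final: ((W,B,G,C),(T,Q,V,P));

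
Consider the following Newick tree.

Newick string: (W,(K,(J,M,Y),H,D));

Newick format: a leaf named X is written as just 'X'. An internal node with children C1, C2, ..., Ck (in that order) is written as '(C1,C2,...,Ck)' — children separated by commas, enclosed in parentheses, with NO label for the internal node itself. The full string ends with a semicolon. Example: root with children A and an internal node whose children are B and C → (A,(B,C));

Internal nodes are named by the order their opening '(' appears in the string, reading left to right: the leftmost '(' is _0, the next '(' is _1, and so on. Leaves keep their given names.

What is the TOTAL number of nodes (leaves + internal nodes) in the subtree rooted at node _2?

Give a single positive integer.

Answer: 4

Derivation:
Newick: (W,(K,(J,M,Y),H,D));
Locate _2: it is the '(' at position 6 (the 3rd '(' reading left to right).
Query: subtree rooted at _2
_2: subtree_size = 1 + 3
  J: subtree_size = 1 + 0
  M: subtree_size = 1 + 0
  Y: subtree_size = 1 + 0
Total subtree size of _2: 4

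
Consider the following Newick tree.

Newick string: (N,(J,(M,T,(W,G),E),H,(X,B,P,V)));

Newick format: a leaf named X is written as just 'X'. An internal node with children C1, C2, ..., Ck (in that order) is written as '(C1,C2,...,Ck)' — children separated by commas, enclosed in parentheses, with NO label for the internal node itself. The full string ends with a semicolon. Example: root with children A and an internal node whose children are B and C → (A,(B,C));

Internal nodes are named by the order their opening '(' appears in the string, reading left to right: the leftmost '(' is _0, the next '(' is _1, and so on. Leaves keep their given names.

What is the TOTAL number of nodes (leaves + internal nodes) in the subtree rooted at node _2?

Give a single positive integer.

Newick: (N,(J,(M,T,(W,G),E),H,(X,B,P,V)));
Locate _2: it is the '(' at position 6 (the 3rd '(' reading left to right).
Query: subtree rooted at _2
_2: subtree_size = 1 + 6
  M: subtree_size = 1 + 0
  T: subtree_size = 1 + 0
  _3: subtree_size = 1 + 2
    W: subtree_size = 1 + 0
    G: subtree_size = 1 + 0
  E: subtree_size = 1 + 0
Total subtree size of _2: 7

Answer: 7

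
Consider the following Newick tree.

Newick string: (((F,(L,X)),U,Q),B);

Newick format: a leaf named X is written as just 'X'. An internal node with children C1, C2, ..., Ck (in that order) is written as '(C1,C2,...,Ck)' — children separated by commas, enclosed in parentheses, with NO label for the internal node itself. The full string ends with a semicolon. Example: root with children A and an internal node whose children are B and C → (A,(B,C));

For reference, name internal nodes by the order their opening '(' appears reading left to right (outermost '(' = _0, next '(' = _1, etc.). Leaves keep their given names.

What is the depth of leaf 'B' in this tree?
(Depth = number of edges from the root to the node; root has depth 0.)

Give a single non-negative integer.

Answer: 1

Derivation:
Newick: (((F,(L,X)),U,Q),B);
Naming internals by '(' encounter order: outermost '(' = _0, next = _1, ...
Query node: B
Path from root: _0 -> B
Depth of B: 1 (number of edges from root)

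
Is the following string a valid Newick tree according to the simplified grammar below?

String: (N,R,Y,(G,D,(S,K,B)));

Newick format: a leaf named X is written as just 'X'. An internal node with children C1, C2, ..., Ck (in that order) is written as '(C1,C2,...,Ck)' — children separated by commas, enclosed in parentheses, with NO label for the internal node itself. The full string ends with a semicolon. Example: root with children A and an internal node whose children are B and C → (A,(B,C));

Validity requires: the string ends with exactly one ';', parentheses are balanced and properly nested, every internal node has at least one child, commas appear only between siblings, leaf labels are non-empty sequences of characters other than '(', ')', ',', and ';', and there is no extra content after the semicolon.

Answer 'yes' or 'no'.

Input: (N,R,Y,(G,D,(S,K,B)));
Paren balance: 3 '(' vs 3 ')' OK
Ends with single ';': True
Full parse: OK
Valid: True

Answer: yes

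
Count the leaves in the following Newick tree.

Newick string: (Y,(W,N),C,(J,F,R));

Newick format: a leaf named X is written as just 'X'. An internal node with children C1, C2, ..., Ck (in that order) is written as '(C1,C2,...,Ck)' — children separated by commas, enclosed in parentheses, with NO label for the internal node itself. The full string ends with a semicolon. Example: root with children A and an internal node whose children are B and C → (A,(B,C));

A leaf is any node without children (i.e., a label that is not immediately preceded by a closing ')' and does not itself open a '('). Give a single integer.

Newick: (Y,(W,N),C,(J,F,R));
Scan left-to-right; a leaf is any maximal label run not followed by '(':
  pos 1: leaf 'Y' → count = 1
  pos 4: leaf 'W' → count = 2
  pos 6: leaf 'N' → count = 3
  pos 9: leaf 'C' → count = 4
  pos 12: leaf 'J' → count = 5
  pos 14: leaf 'F' → count = 6
  pos 16: leaf 'R' → count = 7
Total leaves: 7

Answer: 7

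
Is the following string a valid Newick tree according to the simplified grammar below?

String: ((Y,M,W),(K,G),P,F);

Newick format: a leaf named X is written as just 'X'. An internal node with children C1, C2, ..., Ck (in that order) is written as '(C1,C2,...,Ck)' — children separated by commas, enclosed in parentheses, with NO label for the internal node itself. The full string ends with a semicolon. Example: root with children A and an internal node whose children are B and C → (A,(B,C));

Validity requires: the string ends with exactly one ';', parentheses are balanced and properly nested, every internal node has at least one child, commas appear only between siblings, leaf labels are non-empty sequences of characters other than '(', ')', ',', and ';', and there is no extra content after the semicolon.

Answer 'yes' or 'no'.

Answer: yes

Derivation:
Input: ((Y,M,W),(K,G),P,F);
Paren balance: 3 '(' vs 3 ')' OK
Ends with single ';': True
Full parse: OK
Valid: True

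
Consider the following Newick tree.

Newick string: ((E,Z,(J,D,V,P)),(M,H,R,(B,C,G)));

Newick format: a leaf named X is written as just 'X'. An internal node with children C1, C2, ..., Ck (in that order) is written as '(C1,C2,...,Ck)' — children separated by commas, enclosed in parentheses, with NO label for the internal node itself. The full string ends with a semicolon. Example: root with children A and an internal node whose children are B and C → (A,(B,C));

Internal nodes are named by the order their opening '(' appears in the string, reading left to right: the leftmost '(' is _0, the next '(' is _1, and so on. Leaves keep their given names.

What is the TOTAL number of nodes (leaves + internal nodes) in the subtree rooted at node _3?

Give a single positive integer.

Newick: ((E,Z,(J,D,V,P)),(M,H,R,(B,C,G)));
Locate _3: it is the '(' at position 17 (the 4th '(' reading left to right).
Query: subtree rooted at _3
_3: subtree_size = 1 + 7
  M: subtree_size = 1 + 0
  H: subtree_size = 1 + 0
  R: subtree_size = 1 + 0
  _4: subtree_size = 1 + 3
    B: subtree_size = 1 + 0
    C: subtree_size = 1 + 0
    G: subtree_size = 1 + 0
Total subtree size of _3: 8

Answer: 8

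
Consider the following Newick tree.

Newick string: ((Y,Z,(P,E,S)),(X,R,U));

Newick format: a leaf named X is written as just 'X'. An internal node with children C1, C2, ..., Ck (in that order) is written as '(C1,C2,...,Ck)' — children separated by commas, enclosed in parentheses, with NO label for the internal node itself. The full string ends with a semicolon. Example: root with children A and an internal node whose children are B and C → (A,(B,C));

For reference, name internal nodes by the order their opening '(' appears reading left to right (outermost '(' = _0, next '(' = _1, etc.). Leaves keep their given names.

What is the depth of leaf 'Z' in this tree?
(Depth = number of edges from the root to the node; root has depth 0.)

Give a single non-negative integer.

Answer: 2

Derivation:
Newick: ((Y,Z,(P,E,S)),(X,R,U));
Naming internals by '(' encounter order: outermost '(' = _0, next = _1, ...
Query node: Z
Path from root: _0 -> _1 -> Z
Depth of Z: 2 (number of edges from root)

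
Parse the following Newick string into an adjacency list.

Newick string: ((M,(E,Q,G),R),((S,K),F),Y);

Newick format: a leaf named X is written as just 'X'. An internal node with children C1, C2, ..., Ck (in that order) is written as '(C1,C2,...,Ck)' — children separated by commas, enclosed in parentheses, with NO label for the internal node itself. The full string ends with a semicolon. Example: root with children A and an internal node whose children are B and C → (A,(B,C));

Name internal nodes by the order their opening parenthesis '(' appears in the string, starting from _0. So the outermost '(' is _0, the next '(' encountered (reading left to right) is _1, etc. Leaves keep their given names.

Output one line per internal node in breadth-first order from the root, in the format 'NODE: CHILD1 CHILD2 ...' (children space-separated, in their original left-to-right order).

Input: ((M,(E,Q,G),R),((S,K),F),Y);
Scanning left-to-right, naming '(' by encounter order:
  pos 0: '(' -> open internal node _0 (depth 1)
  pos 1: '(' -> open internal node _1 (depth 2)
  pos 4: '(' -> open internal node _2 (depth 3)
  pos 10: ')' -> close internal node _2 (now at depth 2)
  pos 13: ')' -> close internal node _1 (now at depth 1)
  pos 15: '(' -> open internal node _3 (depth 2)
  pos 16: '(' -> open internal node _4 (depth 3)
  pos 20: ')' -> close internal node _4 (now at depth 2)
  pos 23: ')' -> close internal node _3 (now at depth 1)
  pos 26: ')' -> close internal node _0 (now at depth 0)
Total internal nodes: 5
BFS adjacency from root:
  _0: _1 _3 Y
  _1: M _2 R
  _3: _4 F
  _2: E Q G
  _4: S K

Answer: _0: _1 _3 Y
_1: M _2 R
_3: _4 F
_2: E Q G
_4: S K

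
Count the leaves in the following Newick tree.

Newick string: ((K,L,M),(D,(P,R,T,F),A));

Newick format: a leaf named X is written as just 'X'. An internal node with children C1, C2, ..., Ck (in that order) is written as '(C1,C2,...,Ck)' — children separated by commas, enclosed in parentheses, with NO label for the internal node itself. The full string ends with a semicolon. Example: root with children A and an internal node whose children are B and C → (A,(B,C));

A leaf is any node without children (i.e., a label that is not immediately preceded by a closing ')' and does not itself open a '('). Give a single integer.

Answer: 9

Derivation:
Newick: ((K,L,M),(D,(P,R,T,F),A));
Scan left-to-right; a leaf is any maximal label run not followed by '(':
  pos 2: leaf 'K' → count = 1
  pos 4: leaf 'L' → count = 2
  pos 6: leaf 'M' → count = 3
  pos 10: leaf 'D' → count = 4
  pos 13: leaf 'P' → count = 5
  pos 15: leaf 'R' → count = 6
  pos 17: leaf 'T' → count = 7
  pos 19: leaf 'F' → count = 8
  pos 22: leaf 'A' → count = 9
Total leaves: 9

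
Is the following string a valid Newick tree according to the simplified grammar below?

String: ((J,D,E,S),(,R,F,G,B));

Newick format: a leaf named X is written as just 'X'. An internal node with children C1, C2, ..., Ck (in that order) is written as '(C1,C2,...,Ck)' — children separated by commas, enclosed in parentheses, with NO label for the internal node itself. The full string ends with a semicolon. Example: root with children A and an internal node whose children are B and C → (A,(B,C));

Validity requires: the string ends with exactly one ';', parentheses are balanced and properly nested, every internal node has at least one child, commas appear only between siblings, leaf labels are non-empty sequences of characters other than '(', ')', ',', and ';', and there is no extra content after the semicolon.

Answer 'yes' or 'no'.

Answer: no

Derivation:
Input: ((J,D,E,S),(,R,F,G,B));
Paren balance: 3 '(' vs 3 ')' OK
Ends with single ';': True
Full parse: FAILS (empty leaf label at pos 12)
Valid: False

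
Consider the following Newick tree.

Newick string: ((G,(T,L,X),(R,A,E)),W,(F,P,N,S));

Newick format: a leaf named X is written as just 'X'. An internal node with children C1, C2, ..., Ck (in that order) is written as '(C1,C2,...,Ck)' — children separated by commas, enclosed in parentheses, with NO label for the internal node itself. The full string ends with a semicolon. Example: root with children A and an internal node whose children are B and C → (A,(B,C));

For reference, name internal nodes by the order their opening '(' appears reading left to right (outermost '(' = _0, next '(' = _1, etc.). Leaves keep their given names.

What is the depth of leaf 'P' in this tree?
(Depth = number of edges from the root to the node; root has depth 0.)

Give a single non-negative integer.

Newick: ((G,(T,L,X),(R,A,E)),W,(F,P,N,S));
Naming internals by '(' encounter order: outermost '(' = _0, next = _1, ...
Query node: P
Path from root: _0 -> _4 -> P
Depth of P: 2 (number of edges from root)

Answer: 2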